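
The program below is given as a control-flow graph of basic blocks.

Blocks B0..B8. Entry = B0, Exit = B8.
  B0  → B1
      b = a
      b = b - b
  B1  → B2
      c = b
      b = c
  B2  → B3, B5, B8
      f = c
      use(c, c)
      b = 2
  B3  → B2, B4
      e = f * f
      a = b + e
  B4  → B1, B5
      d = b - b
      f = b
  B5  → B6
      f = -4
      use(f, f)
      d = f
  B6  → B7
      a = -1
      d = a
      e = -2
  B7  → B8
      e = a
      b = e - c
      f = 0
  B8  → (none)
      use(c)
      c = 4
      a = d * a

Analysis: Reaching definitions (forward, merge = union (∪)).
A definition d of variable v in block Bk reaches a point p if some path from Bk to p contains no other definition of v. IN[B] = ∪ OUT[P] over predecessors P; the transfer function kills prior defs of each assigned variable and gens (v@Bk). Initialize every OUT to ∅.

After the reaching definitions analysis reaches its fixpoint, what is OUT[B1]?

Converged values:
  B0: | IN={} | OUT={b@B0}
  B1: | IN={a@B3, b@B0, b@B2, c@B1, d@B4, e@B3, f@B4} | OUT={a@B3, b@B1, c@B1, d@B4, e@B3, f@B4}
  B2: | IN={a@B3, b@B1, b@B2, c@B1, d@B4, e@B3, f@B2, f@B4} | OUT={a@B3, b@B2, c@B1, d@B4, e@B3, f@B2}
  B3: | IN={a@B3, b@B2, c@B1, d@B4, e@B3, f@B2} | OUT={a@B3, b@B2, c@B1, d@B4, e@B3, f@B2}
  B4: | IN={a@B3, b@B2, c@B1, d@B4, e@B3, f@B2} | OUT={a@B3, b@B2, c@B1, d@B4, e@B3, f@B4}
  B5: | IN={a@B3, b@B2, c@B1, d@B4, e@B3, f@B2, f@B4} | OUT={a@B3, b@B2, c@B1, d@B5, e@B3, f@B5}
  B6: | IN={a@B3, b@B2, c@B1, d@B5, e@B3, f@B5} | OUT={a@B6, b@B2, c@B1, d@B6, e@B6, f@B5}
  B7: | IN={a@B6, b@B2, c@B1, d@B6, e@B6, f@B5} | OUT={a@B6, b@B7, c@B1, d@B6, e@B7, f@B7}
  B8: | IN={a@B3, a@B6, b@B2, b@B7, c@B1, d@B4, d@B6, e@B3, e@B7, f@B2, f@B7} | OUT={a@B8, b@B2, b@B7, c@B8, d@B4, d@B6, e@B3, e@B7, f@B2, f@B7}

Merge at B1: IN[B1] = OUT[B0] ⊔ OUT[B4] = {a@B3, b@B0, b@B2, c@B1, d@B4, e@B3, f@B4}
Applying B1's transfer function to that IN value gives OUT[B1] (row B1 above).

Answer: {a@B3, b@B1, c@B1, d@B4, e@B3, f@B4}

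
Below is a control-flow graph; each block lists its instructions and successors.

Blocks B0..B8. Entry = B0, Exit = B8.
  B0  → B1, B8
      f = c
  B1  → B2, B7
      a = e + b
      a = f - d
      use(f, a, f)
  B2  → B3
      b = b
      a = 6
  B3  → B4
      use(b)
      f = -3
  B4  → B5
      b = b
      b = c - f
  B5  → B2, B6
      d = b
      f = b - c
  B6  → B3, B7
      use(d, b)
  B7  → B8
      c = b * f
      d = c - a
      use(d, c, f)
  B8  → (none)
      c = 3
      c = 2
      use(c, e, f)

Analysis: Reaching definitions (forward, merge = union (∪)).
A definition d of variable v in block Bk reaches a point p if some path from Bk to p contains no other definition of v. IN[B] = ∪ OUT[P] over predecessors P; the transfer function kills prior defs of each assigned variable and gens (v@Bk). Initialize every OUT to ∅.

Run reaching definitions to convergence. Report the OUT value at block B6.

Fixpoint table:
  B0: | IN={} | OUT={f@B0}
  B1: | IN={f@B0} | OUT={a@B1, f@B0}
  B2: | IN={a@B1, a@B2, b@B4, d@B5, f@B0, f@B5} | OUT={a@B2, b@B2, d@B5, f@B0, f@B5}
  B3: | IN={a@B2, b@B2, b@B4, d@B5, f@B0, f@B5} | OUT={a@B2, b@B2, b@B4, d@B5, f@B3}
  B4: | IN={a@B2, b@B2, b@B4, d@B5, f@B3} | OUT={a@B2, b@B4, d@B5, f@B3}
  B5: | IN={a@B2, b@B4, d@B5, f@B3} | OUT={a@B2, b@B4, d@B5, f@B5}
  B6: | IN={a@B2, b@B4, d@B5, f@B5} | OUT={a@B2, b@B4, d@B5, f@B5}
  B7: | IN={a@B1, a@B2, b@B4, d@B5, f@B0, f@B5} | OUT={a@B1, a@B2, b@B4, c@B7, d@B7, f@B0, f@B5}
  B8: | IN={a@B1, a@B2, b@B4, c@B7, d@B7, f@B0, f@B5} | OUT={a@B1, a@B2, b@B4, c@B8, d@B7, f@B0, f@B5}

Merge at B6: IN[B6] = OUT[B5] = {a@B2, b@B4, d@B5, f@B5}
Applying B6's transfer function to that IN value gives OUT[B6] (row B6 above).

Answer: {a@B2, b@B4, d@B5, f@B5}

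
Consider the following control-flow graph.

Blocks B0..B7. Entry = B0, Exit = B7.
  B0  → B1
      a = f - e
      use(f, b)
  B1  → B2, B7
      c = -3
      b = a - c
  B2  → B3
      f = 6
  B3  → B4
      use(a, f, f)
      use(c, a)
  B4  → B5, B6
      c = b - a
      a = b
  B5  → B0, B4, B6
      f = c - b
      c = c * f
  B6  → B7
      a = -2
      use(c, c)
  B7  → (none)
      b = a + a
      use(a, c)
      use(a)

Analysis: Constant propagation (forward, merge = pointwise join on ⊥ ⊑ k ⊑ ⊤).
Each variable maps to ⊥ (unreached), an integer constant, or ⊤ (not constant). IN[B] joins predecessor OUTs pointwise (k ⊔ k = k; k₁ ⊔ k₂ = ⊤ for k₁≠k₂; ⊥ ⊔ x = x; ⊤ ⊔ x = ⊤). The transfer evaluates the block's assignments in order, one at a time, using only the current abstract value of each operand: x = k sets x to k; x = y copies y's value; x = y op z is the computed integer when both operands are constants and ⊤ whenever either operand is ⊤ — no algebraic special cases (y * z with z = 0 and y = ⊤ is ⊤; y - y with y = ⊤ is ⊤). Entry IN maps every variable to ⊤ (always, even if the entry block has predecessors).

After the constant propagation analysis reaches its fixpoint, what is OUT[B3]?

Fixpoint table:
  B0:  IN=(all ⊤)  OUT=(all ⊤)
  B1:  IN=(all ⊤)  OUT={c:-3; rest ⊤}
  B2:  IN={c:-3; rest ⊤}  OUT={c:-3, f:6; rest ⊤}
  B3:  IN={c:-3, f:6; rest ⊤}  OUT={c:-3, f:6; rest ⊤}
  B4:  IN=(all ⊤)  OUT=(all ⊤)
  B5:  IN=(all ⊤)  OUT=(all ⊤)
  B6:  IN=(all ⊤)  OUT={a:-2; rest ⊤}
  B7:  IN=(all ⊤)  OUT=(all ⊤)

Merge at B3: IN[B3] = OUT[B2] = {a: ⊤, b: ⊤, c: -3, d: ⊤, e: ⊤, f: 6}
Applying B3's transfer function to that IN value gives OUT[B3] (row B3 above).

Answer: {a: ⊤, b: ⊤, c: -3, d: ⊤, e: ⊤, f: 6}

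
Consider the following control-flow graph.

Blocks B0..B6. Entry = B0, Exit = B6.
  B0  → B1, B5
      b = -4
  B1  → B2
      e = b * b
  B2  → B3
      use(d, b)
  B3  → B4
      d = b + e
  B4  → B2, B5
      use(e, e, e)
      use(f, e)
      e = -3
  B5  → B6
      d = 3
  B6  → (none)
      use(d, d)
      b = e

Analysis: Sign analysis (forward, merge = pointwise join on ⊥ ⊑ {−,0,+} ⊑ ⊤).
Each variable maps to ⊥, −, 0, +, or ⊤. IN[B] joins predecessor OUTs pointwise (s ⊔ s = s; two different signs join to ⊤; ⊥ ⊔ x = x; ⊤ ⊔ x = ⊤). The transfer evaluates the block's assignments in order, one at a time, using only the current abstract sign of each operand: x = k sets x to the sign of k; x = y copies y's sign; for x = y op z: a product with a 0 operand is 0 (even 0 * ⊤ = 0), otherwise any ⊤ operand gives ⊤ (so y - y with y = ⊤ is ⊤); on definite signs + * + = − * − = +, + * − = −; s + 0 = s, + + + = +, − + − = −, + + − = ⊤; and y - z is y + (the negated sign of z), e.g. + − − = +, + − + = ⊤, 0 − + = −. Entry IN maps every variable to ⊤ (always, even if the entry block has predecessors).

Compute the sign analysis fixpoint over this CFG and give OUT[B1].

Answer: {a: ⊤, b: -, c: ⊤, d: ⊤, e: +, f: ⊤}

Derivation:
Fixpoint table:
  B0:   IN=(all ⊤)   OUT={b:-; rest ⊤}
  B1:   IN={b:-; rest ⊤}   OUT={b:-, e:+; rest ⊤}
  B2:   IN={b:-; rest ⊤}   OUT={b:-; rest ⊤}
  B3:   IN={b:-; rest ⊤}   OUT={b:-; rest ⊤}
  B4:   IN={b:-; rest ⊤}   OUT={b:-, e:-; rest ⊤}
  B5:   IN={b:-; rest ⊤}   OUT={b:-, d:+; rest ⊤}
  B6:   IN={b:-, d:+; rest ⊤}   OUT={d:+; rest ⊤}

Merge at B1: IN[B1] = OUT[B0] = {a: ⊤, b: -, c: ⊤, d: ⊤, e: ⊤, f: ⊤}
Applying B1's transfer function to that IN value gives OUT[B1] (row B1 above).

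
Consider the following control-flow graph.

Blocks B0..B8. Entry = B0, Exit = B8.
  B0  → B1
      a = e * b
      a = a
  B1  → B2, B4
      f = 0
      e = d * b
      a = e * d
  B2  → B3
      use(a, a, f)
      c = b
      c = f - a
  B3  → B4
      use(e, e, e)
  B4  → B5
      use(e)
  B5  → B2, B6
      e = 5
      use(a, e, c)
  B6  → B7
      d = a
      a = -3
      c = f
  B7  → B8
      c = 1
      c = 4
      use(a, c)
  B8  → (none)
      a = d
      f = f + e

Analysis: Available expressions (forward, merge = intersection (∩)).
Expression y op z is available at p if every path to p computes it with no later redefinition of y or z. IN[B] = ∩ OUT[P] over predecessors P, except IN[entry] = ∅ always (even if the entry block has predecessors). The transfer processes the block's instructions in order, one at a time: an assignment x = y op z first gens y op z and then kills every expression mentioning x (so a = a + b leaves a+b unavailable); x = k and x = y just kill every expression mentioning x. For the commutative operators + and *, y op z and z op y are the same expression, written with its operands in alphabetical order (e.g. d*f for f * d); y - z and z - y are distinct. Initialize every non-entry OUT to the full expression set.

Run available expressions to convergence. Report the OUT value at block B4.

Answer: {b*d}

Working:
Converged values:
  B0:   IN={}   OUT={b*e}
  B1:   IN={b*e}   OUT={b*d, d*e}
  B2:   IN={b*d}   OUT={b*d, f-a}
  B3:   IN={b*d, f-a}   OUT={b*d, f-a}
  B4:   IN={b*d}   OUT={b*d}
  B5:   IN={b*d}   OUT={b*d}
  B6:   IN={b*d}   OUT={}
  B7:   IN={}   OUT={}
  B8:   IN={}   OUT={}

Merge at B4: IN[B4] = OUT[B1] ∩ OUT[B3] = {b*d}
Applying B4's transfer function to that IN value gives OUT[B4] (row B4 above).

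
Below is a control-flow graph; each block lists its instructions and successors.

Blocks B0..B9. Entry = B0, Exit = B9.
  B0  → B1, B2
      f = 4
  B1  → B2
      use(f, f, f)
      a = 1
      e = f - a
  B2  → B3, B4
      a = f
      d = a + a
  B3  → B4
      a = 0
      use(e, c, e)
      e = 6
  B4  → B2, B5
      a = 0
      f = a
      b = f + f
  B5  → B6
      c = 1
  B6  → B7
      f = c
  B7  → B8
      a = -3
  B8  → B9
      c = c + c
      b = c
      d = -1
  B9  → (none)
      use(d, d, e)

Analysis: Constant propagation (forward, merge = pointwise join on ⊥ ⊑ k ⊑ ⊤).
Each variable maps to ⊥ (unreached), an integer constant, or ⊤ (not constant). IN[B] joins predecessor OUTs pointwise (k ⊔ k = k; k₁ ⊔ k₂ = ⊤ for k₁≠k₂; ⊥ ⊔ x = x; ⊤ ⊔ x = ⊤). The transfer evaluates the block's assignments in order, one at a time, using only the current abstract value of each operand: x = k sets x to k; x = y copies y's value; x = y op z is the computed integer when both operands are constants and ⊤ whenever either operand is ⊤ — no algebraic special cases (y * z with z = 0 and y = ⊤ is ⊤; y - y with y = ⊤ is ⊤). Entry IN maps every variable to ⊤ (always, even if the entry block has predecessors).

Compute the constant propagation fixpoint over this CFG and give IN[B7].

Fixpoint table:
  B0:  IN=(all ⊤)  OUT={f:4; rest ⊤}
  B1:  IN={f:4; rest ⊤}  OUT={a:1, e:3, f:4; rest ⊤}
  B2:  IN=(all ⊤)  OUT=(all ⊤)
  B3:  IN=(all ⊤)  OUT={a:0, e:6; rest ⊤}
  B4:  IN=(all ⊤)  OUT={a:0, b:0, f:0; rest ⊤}
  B5:  IN={a:0, b:0, f:0; rest ⊤}  OUT={a:0, b:0, c:1, f:0; rest ⊤}
  B6:  IN={a:0, b:0, c:1, f:0; rest ⊤}  OUT={a:0, b:0, c:1, f:1; rest ⊤}
  B7:  IN={a:0, b:0, c:1, f:1; rest ⊤}  OUT={a:-3, b:0, c:1, f:1; rest ⊤}
  B8:  IN={a:-3, b:0, c:1, f:1; rest ⊤}  OUT={a:-3, b:2, c:2, d:-1, f:1; rest ⊤}
  B9:  IN={a:-3, b:2, c:2, d:-1, f:1; rest ⊤}  OUT={a:-3, b:2, c:2, d:-1, f:1; rest ⊤}

Merge at B7: IN[B7] = OUT[B6] = {a: 0, b: 0, c: 1, d: ⊤, e: ⊤, f: 1}

Answer: {a: 0, b: 0, c: 1, d: ⊤, e: ⊤, f: 1}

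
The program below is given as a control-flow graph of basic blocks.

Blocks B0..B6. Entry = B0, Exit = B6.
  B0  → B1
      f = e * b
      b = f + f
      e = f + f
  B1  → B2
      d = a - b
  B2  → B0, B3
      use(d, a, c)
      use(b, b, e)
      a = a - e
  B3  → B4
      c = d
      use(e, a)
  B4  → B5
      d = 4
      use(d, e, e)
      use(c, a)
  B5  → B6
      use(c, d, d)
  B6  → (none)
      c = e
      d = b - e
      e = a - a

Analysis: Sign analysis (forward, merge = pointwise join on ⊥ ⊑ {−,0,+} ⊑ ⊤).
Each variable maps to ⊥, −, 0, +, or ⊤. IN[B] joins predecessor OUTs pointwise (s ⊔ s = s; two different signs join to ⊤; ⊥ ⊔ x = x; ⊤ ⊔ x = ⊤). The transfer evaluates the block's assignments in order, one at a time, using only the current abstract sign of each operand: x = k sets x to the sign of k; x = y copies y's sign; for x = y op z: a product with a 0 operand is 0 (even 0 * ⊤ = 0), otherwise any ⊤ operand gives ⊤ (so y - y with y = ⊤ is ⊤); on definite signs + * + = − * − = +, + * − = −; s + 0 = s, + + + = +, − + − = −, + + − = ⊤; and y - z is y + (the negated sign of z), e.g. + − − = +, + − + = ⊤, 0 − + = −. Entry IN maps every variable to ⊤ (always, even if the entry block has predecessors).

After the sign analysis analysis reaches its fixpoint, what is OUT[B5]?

Converged values:
  B0:  IN=(all ⊤)  OUT=(all ⊤)
  B1:  IN=(all ⊤)  OUT=(all ⊤)
  B2:  IN=(all ⊤)  OUT=(all ⊤)
  B3:  IN=(all ⊤)  OUT=(all ⊤)
  B4:  IN=(all ⊤)  OUT={d:+; rest ⊤}
  B5:  IN={d:+; rest ⊤}  OUT={d:+; rest ⊤}
  B6:  IN={d:+; rest ⊤}  OUT=(all ⊤)

Merge at B5: IN[B5] = OUT[B4] = {a: ⊤, b: ⊤, c: ⊤, d: +, e: ⊤, f: ⊤}
Applying B5's transfer function to that IN value gives OUT[B5] (row B5 above).

Answer: {a: ⊤, b: ⊤, c: ⊤, d: +, e: ⊤, f: ⊤}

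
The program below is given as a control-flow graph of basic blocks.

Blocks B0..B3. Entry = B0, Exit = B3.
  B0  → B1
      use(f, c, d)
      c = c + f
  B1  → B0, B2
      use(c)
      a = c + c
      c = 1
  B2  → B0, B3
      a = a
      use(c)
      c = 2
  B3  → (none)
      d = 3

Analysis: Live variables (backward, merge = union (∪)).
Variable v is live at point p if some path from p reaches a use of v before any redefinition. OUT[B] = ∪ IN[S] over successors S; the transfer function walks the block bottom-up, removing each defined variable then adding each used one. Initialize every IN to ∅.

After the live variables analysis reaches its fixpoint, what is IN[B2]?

Fixpoint table:
  B0:   IN={c, d, f}   OUT={c, d, f}
  B1:   IN={c, d, f}   OUT={a, c, d, f}
  B2:   IN={a, c, d, f}   OUT={c, d, f}
  B3:   IN={}   OUT={}

Merge at B2: OUT[B2] = IN[B0] ⊔ IN[B3] = {c, d, f}
Applying B2's transfer function to that OUT value gives IN[B2] (row B2 above).

Answer: {a, c, d, f}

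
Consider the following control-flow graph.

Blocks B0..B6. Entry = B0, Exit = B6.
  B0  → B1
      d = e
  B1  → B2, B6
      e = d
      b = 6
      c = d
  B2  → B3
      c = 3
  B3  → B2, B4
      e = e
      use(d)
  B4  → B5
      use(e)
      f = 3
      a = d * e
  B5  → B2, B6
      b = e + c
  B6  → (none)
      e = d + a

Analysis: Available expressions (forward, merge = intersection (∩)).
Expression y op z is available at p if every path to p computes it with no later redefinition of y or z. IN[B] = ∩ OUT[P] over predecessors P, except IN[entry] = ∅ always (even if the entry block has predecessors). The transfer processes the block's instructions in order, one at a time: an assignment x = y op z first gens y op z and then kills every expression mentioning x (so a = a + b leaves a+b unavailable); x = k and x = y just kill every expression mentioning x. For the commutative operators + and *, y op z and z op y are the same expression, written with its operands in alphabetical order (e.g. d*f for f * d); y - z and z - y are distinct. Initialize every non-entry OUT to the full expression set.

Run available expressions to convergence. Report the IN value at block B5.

Answer: {d*e}

Derivation:
Converged values:
  B0:   IN={}   OUT={}
  B1:   IN={}   OUT={}
  B2:   IN={}   OUT={}
  B3:   IN={}   OUT={}
  B4:   IN={}   OUT={d*e}
  B5:   IN={d*e}   OUT={c+e, d*e}
  B6:   IN={}   OUT={a+d}

Merge at B5: IN[B5] = OUT[B4] = {d*e}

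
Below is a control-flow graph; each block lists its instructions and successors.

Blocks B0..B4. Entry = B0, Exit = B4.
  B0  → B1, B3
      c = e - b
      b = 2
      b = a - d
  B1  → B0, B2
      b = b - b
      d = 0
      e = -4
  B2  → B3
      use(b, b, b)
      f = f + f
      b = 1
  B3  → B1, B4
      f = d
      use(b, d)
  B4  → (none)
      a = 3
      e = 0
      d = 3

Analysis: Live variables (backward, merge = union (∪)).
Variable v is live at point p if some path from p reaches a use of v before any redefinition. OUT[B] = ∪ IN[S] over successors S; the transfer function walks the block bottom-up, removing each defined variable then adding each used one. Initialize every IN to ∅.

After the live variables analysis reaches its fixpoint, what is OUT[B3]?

Per-block solution:
  B0:   IN={a, b, d, e, f}   OUT={a, b, d, f}
  B1:   IN={a, b, f}   OUT={a, b, d, e, f}
  B2:   IN={a, b, d, f}   OUT={a, b, d}
  B3:   IN={a, b, d}   OUT={a, b, f}
  B4:   IN={}   OUT={}

Merge at B3: OUT[B3] = IN[B1] ⊔ IN[B4] = {a, b, f}

Answer: {a, b, f}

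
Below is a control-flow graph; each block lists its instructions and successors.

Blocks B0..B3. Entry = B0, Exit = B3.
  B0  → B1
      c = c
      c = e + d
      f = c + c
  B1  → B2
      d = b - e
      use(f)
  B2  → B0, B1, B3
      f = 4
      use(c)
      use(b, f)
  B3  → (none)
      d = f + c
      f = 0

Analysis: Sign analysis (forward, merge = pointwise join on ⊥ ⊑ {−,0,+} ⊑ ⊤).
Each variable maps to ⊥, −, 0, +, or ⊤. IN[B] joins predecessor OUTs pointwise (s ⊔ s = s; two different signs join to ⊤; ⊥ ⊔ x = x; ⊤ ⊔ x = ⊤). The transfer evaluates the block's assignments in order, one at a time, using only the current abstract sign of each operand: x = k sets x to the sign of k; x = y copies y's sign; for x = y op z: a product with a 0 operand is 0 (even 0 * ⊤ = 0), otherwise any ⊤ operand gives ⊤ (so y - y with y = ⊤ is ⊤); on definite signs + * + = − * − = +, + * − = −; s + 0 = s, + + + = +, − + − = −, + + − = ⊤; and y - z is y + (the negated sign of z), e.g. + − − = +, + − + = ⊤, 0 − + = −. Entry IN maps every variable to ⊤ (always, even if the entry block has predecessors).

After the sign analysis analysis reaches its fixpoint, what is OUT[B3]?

Converged values:
  B0:   IN=(all ⊤)   OUT=(all ⊤)
  B1:   IN=(all ⊤)   OUT=(all ⊤)
  B2:   IN=(all ⊤)   OUT={f:+; rest ⊤}
  B3:   IN={f:+; rest ⊤}   OUT={f:0; rest ⊤}

Merge at B3: IN[B3] = OUT[B2] = {a: ⊤, b: ⊤, c: ⊤, d: ⊤, e: ⊤, f: +}
Applying B3's transfer function to that IN value gives OUT[B3] (row B3 above).

Answer: {a: ⊤, b: ⊤, c: ⊤, d: ⊤, e: ⊤, f: 0}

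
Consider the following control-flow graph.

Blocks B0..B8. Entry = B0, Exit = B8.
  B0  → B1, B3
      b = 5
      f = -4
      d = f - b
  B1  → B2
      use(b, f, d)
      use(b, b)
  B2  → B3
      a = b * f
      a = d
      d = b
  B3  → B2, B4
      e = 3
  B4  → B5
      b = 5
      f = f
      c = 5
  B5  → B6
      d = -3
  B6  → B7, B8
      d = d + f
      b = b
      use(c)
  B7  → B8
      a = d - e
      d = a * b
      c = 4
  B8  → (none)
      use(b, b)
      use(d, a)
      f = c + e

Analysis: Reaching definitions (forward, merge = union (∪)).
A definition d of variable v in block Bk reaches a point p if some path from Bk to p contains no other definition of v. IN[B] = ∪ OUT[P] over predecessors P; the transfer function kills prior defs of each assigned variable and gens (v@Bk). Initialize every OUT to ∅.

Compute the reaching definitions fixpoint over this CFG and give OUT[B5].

Answer: {a@B2, b@B4, c@B4, d@B5, e@B3, f@B4}

Working:
Converged values:
  B0:  IN={}  OUT={b@B0, d@B0, f@B0}
  B1:  IN={b@B0, d@B0, f@B0}  OUT={b@B0, d@B0, f@B0}
  B2:  IN={a@B2, b@B0, d@B0, d@B2, e@B3, f@B0}  OUT={a@B2, b@B0, d@B2, e@B3, f@B0}
  B3:  IN={a@B2, b@B0, d@B0, d@B2, e@B3, f@B0}  OUT={a@B2, b@B0, d@B0, d@B2, e@B3, f@B0}
  B4:  IN={a@B2, b@B0, d@B0, d@B2, e@B3, f@B0}  OUT={a@B2, b@B4, c@B4, d@B0, d@B2, e@B3, f@B4}
  B5:  IN={a@B2, b@B4, c@B4, d@B0, d@B2, e@B3, f@B4}  OUT={a@B2, b@B4, c@B4, d@B5, e@B3, f@B4}
  B6:  IN={a@B2, b@B4, c@B4, d@B5, e@B3, f@B4}  OUT={a@B2, b@B6, c@B4, d@B6, e@B3, f@B4}
  B7:  IN={a@B2, b@B6, c@B4, d@B6, e@B3, f@B4}  OUT={a@B7, b@B6, c@B7, d@B7, e@B3, f@B4}
  B8:  IN={a@B2, a@B7, b@B6, c@B4, c@B7, d@B6, d@B7, e@B3, f@B4}  OUT={a@B2, a@B7, b@B6, c@B4, c@B7, d@B6, d@B7, e@B3, f@B8}

Merge at B5: IN[B5] = OUT[B4] = {a@B2, b@B4, c@B4, d@B0, d@B2, e@B3, f@B4}
Applying B5's transfer function to that IN value gives OUT[B5] (row B5 above).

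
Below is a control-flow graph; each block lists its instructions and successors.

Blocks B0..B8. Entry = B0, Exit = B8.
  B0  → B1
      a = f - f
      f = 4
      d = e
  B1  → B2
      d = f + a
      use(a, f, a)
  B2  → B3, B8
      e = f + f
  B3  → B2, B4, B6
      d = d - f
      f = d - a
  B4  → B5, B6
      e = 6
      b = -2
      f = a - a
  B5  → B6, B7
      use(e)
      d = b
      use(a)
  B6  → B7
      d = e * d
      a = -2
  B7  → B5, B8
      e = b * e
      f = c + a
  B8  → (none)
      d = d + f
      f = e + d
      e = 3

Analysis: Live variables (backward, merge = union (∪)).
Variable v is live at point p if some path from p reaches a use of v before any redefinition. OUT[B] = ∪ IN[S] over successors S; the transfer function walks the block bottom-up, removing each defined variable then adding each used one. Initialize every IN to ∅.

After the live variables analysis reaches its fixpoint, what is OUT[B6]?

Per-block solution:
  B0:   IN={b, c, e, f}   OUT={a, b, c, f}
  B1:   IN={a, b, c, f}   OUT={a, b, c, d, f}
  B2:   IN={a, b, c, d, f}   OUT={a, b, c, d, e, f}
  B3:   IN={a, b, c, d, e, f}   OUT={a, b, c, d, e, f}
  B4:   IN={a, c, d}   OUT={a, b, c, d, e}
  B5:   IN={a, b, c, e}   OUT={a, b, c, d, e}
  B6:   IN={b, c, d, e}   OUT={a, b, c, d, e}
  B7:   IN={a, b, c, d, e}   OUT={a, b, c, d, e, f}
  B8:   IN={d, e, f}   OUT={}

Merge at B6: OUT[B6] = IN[B7] = {a, b, c, d, e}

Answer: {a, b, c, d, e}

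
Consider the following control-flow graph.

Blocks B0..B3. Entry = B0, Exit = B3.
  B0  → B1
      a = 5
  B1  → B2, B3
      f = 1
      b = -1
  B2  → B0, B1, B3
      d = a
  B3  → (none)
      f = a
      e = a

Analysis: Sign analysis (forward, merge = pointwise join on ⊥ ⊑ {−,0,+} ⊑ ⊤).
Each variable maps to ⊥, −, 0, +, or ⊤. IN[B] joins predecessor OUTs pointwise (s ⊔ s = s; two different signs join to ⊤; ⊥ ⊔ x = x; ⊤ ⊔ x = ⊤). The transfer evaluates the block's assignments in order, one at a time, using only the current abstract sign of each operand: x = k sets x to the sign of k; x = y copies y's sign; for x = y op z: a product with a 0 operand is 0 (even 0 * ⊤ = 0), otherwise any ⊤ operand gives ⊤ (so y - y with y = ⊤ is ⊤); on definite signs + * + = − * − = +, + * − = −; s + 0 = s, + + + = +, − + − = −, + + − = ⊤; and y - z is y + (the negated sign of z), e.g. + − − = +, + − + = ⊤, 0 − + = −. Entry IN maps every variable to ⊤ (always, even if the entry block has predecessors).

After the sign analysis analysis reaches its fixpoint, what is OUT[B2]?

Answer: {a: +, b: -, c: ⊤, d: +, e: ⊤, f: +}

Trace:
Fixpoint table:
  B0: | IN=(all ⊤) | OUT={a:+; rest ⊤}
  B1: | IN={a:+; rest ⊤} | OUT={a:+, b:-, f:+; rest ⊤}
  B2: | IN={a:+, b:-, f:+; rest ⊤} | OUT={a:+, b:-, d:+, f:+; rest ⊤}
  B3: | IN={a:+, b:-, f:+; rest ⊤} | OUT={a:+, b:-, e:+, f:+; rest ⊤}

Merge at B2: IN[B2] = OUT[B1] = {a: +, b: -, c: ⊤, d: ⊤, e: ⊤, f: +}
Applying B2's transfer function to that IN value gives OUT[B2] (row B2 above).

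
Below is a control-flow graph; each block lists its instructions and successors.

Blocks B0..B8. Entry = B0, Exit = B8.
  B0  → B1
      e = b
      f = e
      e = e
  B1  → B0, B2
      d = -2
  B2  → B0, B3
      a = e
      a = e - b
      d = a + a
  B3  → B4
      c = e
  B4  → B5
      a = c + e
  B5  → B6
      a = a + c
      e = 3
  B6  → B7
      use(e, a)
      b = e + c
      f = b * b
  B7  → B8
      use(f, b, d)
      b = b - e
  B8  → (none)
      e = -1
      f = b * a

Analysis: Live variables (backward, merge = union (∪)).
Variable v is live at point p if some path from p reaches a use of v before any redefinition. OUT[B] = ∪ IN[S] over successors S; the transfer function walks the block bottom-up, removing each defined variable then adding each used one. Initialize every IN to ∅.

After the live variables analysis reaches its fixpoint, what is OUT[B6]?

Per-block solution:
  B0:  IN={b}  OUT={b, e}
  B1:  IN={b, e}  OUT={b, e}
  B2:  IN={b, e}  OUT={b, d, e}
  B3:  IN={d, e}  OUT={c, d, e}
  B4:  IN={c, d, e}  OUT={a, c, d}
  B5:  IN={a, c, d}  OUT={a, c, d, e}
  B6:  IN={a, c, d, e}  OUT={a, b, d, e, f}
  B7:  IN={a, b, d, e, f}  OUT={a, b}
  B8:  IN={a, b}  OUT={}

Merge at B6: OUT[B6] = IN[B7] = {a, b, d, e, f}

Answer: {a, b, d, e, f}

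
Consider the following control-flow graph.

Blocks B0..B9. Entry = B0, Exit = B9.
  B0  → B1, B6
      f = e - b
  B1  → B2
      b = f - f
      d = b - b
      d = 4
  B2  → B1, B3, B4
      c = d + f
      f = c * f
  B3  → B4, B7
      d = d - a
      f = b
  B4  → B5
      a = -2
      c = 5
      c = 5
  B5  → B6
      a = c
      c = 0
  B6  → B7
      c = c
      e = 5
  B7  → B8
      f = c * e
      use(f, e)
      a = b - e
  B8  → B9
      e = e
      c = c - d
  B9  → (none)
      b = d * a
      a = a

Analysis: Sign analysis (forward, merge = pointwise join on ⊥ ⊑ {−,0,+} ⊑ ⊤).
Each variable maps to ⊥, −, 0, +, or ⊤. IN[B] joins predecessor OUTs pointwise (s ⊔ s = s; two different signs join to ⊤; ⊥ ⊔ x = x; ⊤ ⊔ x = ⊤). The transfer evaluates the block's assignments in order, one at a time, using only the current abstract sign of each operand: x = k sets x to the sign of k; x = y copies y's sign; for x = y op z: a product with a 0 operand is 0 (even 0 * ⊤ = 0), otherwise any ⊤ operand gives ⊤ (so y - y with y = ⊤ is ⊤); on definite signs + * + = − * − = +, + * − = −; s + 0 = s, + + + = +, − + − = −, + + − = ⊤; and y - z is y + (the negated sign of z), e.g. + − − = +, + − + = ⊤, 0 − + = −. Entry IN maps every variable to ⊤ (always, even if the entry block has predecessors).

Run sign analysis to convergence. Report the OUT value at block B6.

Converged values:
  B0:  IN=(all ⊤)  OUT=(all ⊤)
  B1:  IN=(all ⊤)  OUT={d:+; rest ⊤}
  B2:  IN={d:+; rest ⊤}  OUT={d:+; rest ⊤}
  B3:  IN={d:+; rest ⊤}  OUT=(all ⊤)
  B4:  IN=(all ⊤)  OUT={a:-, c:+; rest ⊤}
  B5:  IN={a:-, c:+; rest ⊤}  OUT={a:+, c:0; rest ⊤}
  B6:  IN=(all ⊤)  OUT={e:+; rest ⊤}
  B7:  IN=(all ⊤)  OUT=(all ⊤)
  B8:  IN=(all ⊤)  OUT=(all ⊤)
  B9:  IN=(all ⊤)  OUT=(all ⊤)

Merge at B6: IN[B6] = OUT[B0] ⊔ OUT[B5] = {a: ⊤, b: ⊤, c: ⊤, d: ⊤, e: ⊤, f: ⊤}
Applying B6's transfer function to that IN value gives OUT[B6] (row B6 above).

Answer: {a: ⊤, b: ⊤, c: ⊤, d: ⊤, e: +, f: ⊤}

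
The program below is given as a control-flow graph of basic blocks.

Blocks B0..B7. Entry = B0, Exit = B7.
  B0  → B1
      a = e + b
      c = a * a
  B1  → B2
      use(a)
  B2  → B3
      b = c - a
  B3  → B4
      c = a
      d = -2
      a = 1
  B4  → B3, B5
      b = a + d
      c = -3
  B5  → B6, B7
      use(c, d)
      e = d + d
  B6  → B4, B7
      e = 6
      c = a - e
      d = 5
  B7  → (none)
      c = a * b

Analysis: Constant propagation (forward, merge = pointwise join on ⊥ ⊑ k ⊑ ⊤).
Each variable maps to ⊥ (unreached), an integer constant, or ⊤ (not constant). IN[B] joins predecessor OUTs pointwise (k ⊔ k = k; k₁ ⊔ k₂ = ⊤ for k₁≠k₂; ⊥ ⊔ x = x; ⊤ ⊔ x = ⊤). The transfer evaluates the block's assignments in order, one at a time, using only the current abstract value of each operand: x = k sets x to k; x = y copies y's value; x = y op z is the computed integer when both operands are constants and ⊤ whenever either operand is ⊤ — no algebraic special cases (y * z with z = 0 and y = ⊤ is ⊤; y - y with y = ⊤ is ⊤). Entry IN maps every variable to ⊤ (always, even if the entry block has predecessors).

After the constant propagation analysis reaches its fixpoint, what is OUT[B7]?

Per-block solution:
  B0:   IN=(all ⊤)   OUT=(all ⊤)
  B1:   IN=(all ⊤)   OUT=(all ⊤)
  B2:   IN=(all ⊤)   OUT=(all ⊤)
  B3:   IN=(all ⊤)   OUT={a:1, d:-2; rest ⊤}
  B4:   IN={a:1; rest ⊤}   OUT={a:1, c:-3; rest ⊤}
  B5:   IN={a:1, c:-3; rest ⊤}   OUT={a:1, c:-3; rest ⊤}
  B6:   IN={a:1, c:-3; rest ⊤}   OUT={a:1, c:-5, d:5, e:6; rest ⊤}
  B7:   IN={a:1; rest ⊤}   OUT={a:1; rest ⊤}

Merge at B7: IN[B7] = OUT[B5] ⊔ OUT[B6] = {a: 1, b: ⊤, c: ⊤, d: ⊤, e: ⊤, f: ⊤}
Applying B7's transfer function to that IN value gives OUT[B7] (row B7 above).

Answer: {a: 1, b: ⊤, c: ⊤, d: ⊤, e: ⊤, f: ⊤}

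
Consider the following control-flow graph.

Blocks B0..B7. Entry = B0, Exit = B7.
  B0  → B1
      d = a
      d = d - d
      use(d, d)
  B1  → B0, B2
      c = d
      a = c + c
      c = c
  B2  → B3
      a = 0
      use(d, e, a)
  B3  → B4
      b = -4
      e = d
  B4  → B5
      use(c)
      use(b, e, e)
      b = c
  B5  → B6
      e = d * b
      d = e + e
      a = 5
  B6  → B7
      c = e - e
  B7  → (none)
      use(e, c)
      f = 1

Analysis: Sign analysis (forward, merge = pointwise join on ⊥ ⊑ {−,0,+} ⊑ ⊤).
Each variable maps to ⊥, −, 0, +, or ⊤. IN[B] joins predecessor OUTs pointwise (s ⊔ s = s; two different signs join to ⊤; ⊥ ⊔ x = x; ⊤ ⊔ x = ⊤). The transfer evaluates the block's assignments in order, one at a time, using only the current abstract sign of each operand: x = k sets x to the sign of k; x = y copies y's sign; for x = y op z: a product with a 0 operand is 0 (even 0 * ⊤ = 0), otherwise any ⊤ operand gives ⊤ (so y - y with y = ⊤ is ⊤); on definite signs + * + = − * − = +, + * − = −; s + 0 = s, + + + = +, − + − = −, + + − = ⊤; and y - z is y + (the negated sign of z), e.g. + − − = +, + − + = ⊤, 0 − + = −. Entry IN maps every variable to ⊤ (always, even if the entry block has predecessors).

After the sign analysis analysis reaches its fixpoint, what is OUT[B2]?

Fixpoint table:
  B0: | IN=(all ⊤) | OUT=(all ⊤)
  B1: | IN=(all ⊤) | OUT=(all ⊤)
  B2: | IN=(all ⊤) | OUT={a:0; rest ⊤}
  B3: | IN={a:0; rest ⊤} | OUT={a:0, b:-; rest ⊤}
  B4: | IN={a:0, b:-; rest ⊤} | OUT={a:0; rest ⊤}
  B5: | IN={a:0; rest ⊤} | OUT={a:+; rest ⊤}
  B6: | IN={a:+; rest ⊤} | OUT={a:+; rest ⊤}
  B7: | IN={a:+; rest ⊤} | OUT={a:+, f:+; rest ⊤}

Merge at B2: IN[B2] = OUT[B1] = {a: ⊤, b: ⊤, c: ⊤, d: ⊤, e: ⊤, f: ⊤}
Applying B2's transfer function to that IN value gives OUT[B2] (row B2 above).

Answer: {a: 0, b: ⊤, c: ⊤, d: ⊤, e: ⊤, f: ⊤}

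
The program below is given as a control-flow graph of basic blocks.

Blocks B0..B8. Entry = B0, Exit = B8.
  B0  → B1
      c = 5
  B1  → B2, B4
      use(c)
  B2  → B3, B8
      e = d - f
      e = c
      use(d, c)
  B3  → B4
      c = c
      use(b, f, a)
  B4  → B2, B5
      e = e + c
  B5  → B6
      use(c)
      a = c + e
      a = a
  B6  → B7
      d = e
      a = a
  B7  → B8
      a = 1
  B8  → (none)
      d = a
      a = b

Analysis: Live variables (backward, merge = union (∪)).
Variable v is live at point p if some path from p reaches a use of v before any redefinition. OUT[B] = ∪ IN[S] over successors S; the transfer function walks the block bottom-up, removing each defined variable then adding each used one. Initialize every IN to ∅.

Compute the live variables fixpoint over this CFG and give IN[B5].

Answer: {b, c, e}

Trace:
Per-block solution:
  B0:   IN={a, b, d, e, f}   OUT={a, b, c, d, e, f}
  B1:   IN={a, b, c, d, e, f}   OUT={a, b, c, d, e, f}
  B2:   IN={a, b, c, d, f}   OUT={a, b, c, d, e, f}
  B3:   IN={a, b, c, d, e, f}   OUT={a, b, c, d, e, f}
  B4:   IN={a, b, c, d, e, f}   OUT={a, b, c, d, e, f}
  B5:   IN={b, c, e}   OUT={a, b, e}
  B6:   IN={a, b, e}   OUT={b}
  B7:   IN={b}   OUT={a, b}
  B8:   IN={a, b}   OUT={}

Merge at B5: OUT[B5] = IN[B6] = {a, b, e}
Applying B5's transfer function to that OUT value gives IN[B5] (row B5 above).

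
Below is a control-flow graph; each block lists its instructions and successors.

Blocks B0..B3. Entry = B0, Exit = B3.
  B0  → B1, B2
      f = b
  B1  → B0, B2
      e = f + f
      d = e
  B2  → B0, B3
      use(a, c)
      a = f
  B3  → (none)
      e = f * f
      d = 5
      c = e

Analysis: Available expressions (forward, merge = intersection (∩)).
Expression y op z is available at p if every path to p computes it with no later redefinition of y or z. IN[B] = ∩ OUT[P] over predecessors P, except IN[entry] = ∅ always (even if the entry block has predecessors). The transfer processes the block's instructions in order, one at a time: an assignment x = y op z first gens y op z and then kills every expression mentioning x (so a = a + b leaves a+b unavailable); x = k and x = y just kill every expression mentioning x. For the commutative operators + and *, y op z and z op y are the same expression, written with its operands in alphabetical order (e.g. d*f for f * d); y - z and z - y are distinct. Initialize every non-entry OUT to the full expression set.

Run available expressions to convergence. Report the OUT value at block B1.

Answer: {f+f}

Working:
Per-block solution:
  B0:  IN={}  OUT={}
  B1:  IN={}  OUT={f+f}
  B2:  IN={}  OUT={}
  B3:  IN={}  OUT={f*f}

Merge at B1: IN[B1] = OUT[B0] = {}
Applying B1's transfer function to that IN value gives OUT[B1] (row B1 above).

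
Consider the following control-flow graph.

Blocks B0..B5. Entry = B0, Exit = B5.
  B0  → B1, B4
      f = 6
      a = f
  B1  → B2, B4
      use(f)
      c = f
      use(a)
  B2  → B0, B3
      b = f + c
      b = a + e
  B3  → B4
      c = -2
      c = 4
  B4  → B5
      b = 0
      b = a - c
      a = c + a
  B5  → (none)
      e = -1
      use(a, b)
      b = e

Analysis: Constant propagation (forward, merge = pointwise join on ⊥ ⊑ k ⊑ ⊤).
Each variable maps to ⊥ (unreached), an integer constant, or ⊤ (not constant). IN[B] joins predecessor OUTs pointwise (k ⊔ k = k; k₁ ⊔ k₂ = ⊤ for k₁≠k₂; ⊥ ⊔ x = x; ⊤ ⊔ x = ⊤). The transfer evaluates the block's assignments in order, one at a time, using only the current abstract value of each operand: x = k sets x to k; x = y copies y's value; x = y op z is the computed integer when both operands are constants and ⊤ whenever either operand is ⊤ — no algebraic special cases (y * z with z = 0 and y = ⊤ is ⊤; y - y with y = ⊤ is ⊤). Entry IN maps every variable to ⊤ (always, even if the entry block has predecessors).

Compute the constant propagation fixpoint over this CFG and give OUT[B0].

Fixpoint table:
  B0:   IN=(all ⊤)   OUT={a:6, f:6; rest ⊤}
  B1:   IN={a:6, f:6; rest ⊤}   OUT={a:6, c:6, f:6; rest ⊤}
  B2:   IN={a:6, c:6, f:6; rest ⊤}   OUT={a:6, c:6, f:6; rest ⊤}
  B3:   IN={a:6, c:6, f:6; rest ⊤}   OUT={a:6, c:4, f:6; rest ⊤}
  B4:   IN={a:6, f:6; rest ⊤}   OUT={f:6; rest ⊤}
  B5:   IN={f:6; rest ⊤}   OUT={b:-1, e:-1, f:6; rest ⊤}

Merge at B0 (entry node, so the boundary value (all ⊤) is joined with the incoming edge(s)): IN[B0] = (all ⊤) ⊔ OUT[B2] = {a: ⊤, b: ⊤, c: ⊤, d: ⊤, e: ⊤, f: ⊤}
Applying B0's transfer function to that IN value gives OUT[B0] (row B0 above).

Answer: {a: 6, b: ⊤, c: ⊤, d: ⊤, e: ⊤, f: 6}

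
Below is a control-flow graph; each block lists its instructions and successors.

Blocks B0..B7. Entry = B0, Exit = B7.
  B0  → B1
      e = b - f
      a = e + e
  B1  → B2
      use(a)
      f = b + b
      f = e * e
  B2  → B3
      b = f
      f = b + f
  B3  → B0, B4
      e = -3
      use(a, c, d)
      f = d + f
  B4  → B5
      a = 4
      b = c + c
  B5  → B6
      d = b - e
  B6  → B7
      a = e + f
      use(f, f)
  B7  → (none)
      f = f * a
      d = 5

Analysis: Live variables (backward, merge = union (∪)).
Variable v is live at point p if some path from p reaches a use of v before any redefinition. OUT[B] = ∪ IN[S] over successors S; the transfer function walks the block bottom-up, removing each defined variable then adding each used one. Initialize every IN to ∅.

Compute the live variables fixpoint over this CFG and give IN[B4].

Converged values:
  B0: | IN={b, c, d, f} | OUT={a, b, c, d, e}
  B1: | IN={a, b, c, d, e} | OUT={a, c, d, f}
  B2: | IN={a, c, d, f} | OUT={a, b, c, d, f}
  B3: | IN={a, b, c, d, f} | OUT={b, c, d, e, f}
  B4: | IN={c, e, f} | OUT={b, e, f}
  B5: | IN={b, e, f} | OUT={e, f}
  B6: | IN={e, f} | OUT={a, f}
  B7: | IN={a, f} | OUT={}

Merge at B4: OUT[B4] = IN[B5] = {b, e, f}
Applying B4's transfer function to that OUT value gives IN[B4] (row B4 above).

Answer: {c, e, f}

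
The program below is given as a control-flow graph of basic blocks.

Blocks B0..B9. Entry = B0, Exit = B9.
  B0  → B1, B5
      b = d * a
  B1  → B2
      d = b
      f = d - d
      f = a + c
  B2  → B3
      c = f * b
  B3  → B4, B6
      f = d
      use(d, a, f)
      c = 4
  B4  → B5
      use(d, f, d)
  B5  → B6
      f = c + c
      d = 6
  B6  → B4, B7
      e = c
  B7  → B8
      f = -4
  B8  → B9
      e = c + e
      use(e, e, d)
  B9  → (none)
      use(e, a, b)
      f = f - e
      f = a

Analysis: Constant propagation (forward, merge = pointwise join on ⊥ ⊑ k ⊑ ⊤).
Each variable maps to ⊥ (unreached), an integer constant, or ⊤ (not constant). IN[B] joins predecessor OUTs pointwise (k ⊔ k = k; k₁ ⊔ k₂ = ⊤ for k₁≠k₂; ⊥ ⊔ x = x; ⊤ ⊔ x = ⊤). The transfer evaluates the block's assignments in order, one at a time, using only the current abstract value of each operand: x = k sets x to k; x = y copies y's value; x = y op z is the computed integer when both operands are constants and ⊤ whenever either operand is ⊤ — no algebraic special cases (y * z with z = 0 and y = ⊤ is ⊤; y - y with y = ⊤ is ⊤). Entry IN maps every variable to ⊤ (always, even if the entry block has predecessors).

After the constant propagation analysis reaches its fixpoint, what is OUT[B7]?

Answer: {a: ⊤, b: ⊤, c: ⊤, d: ⊤, e: ⊤, f: -4}

Working:
Per-block solution:
  B0: | IN=(all ⊤) | OUT=(all ⊤)
  B1: | IN=(all ⊤) | OUT=(all ⊤)
  B2: | IN=(all ⊤) | OUT=(all ⊤)
  B3: | IN=(all ⊤) | OUT={c:4; rest ⊤}
  B4: | IN=(all ⊤) | OUT=(all ⊤)
  B5: | IN=(all ⊤) | OUT={d:6; rest ⊤}
  B6: | IN=(all ⊤) | OUT=(all ⊤)
  B7: | IN=(all ⊤) | OUT={f:-4; rest ⊤}
  B8: | IN={f:-4; rest ⊤} | OUT={f:-4; rest ⊤}
  B9: | IN={f:-4; rest ⊤} | OUT=(all ⊤)

Merge at B7: IN[B7] = OUT[B6] = {a: ⊤, b: ⊤, c: ⊤, d: ⊤, e: ⊤, f: ⊤}
Applying B7's transfer function to that IN value gives OUT[B7] (row B7 above).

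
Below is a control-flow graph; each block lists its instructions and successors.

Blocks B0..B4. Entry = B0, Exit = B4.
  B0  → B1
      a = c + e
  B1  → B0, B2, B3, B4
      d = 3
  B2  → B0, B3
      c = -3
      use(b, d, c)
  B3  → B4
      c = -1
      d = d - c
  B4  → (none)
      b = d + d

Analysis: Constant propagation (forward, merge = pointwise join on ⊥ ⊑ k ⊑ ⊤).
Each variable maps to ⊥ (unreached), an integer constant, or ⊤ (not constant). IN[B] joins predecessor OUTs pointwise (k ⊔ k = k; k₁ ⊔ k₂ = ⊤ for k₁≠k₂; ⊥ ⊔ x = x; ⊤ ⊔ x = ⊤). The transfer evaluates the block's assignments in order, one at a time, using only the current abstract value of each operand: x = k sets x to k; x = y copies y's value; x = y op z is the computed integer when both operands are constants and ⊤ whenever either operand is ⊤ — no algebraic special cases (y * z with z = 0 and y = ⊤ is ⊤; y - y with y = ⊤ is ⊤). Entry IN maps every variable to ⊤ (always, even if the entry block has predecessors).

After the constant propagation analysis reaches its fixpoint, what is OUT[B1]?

Answer: {a: ⊤, b: ⊤, c: ⊤, d: 3, e: ⊤, f: ⊤}

Derivation:
Fixpoint table:
  B0: | IN=(all ⊤) | OUT=(all ⊤)
  B1: | IN=(all ⊤) | OUT={d:3; rest ⊤}
  B2: | IN={d:3; rest ⊤} | OUT={c:-3, d:3; rest ⊤}
  B3: | IN={d:3; rest ⊤} | OUT={c:-1, d:4; rest ⊤}
  B4: | IN=(all ⊤) | OUT=(all ⊤)

Merge at B1: IN[B1] = OUT[B0] = {a: ⊤, b: ⊤, c: ⊤, d: ⊤, e: ⊤, f: ⊤}
Applying B1's transfer function to that IN value gives OUT[B1] (row B1 above).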